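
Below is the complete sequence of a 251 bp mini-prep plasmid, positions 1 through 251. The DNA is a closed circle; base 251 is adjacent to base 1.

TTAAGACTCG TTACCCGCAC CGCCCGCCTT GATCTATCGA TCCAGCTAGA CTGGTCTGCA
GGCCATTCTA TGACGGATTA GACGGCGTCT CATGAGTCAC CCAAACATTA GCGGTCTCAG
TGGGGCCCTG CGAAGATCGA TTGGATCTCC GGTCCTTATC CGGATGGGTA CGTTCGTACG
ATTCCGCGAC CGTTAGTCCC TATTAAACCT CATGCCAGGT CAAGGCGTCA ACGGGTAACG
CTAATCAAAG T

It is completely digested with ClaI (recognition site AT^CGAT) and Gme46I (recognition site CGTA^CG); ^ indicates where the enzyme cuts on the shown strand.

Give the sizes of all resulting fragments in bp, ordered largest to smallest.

ClaI sites (ATCGAT) start at positions 36, 136.
ClaI cuts after base 2 of each site, so after positions 37, 137.
The Gme46I site (CGTACG) starts at position 175.
Gme46I cuts after base 4 of each site, so after position 178.
Combined cut positions: 37, 137, 178.
Circular molecule, 3 cuts → 3 fragments:
  38–137 → 100 bp
  138–178 → 41 bp
  179–251 then 1–37 → 73 + 37 = 110 bp
Sorted largest to smallest: 110, 100, 41 bp.

110, 100, 41 bp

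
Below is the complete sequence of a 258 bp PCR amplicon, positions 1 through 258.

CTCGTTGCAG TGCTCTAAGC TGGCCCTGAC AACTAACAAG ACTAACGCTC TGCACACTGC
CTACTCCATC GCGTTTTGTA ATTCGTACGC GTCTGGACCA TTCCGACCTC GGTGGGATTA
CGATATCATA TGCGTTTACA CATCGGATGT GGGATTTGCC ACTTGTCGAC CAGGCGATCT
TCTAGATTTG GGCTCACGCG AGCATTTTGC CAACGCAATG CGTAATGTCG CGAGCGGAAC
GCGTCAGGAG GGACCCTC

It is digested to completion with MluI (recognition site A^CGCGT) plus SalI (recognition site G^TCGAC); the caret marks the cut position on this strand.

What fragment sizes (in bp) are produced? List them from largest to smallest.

87, 78, 74, 19 bp

MluI sites (ACGCGT) start at positions 87, 239.
MluI cuts after the first base of each site, so after positions 87, 239.
The SalI site (GTCGAC) starts at position 165.
SalI cuts after the first base of each site, so after position 165.
Combined cut positions: 87, 165, 239.
Linear molecule, 3 cuts → 4 fragments:
  1–87 → 87 bp
  88–165 → 78 bp
  166–239 → 74 bp
  240–258 → 19 bp
Sorted largest to smallest: 87, 78, 74, 19 bp.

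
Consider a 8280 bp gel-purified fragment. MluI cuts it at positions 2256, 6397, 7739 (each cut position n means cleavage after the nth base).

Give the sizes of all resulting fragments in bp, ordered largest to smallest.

Linear molecule, 3 cuts → 4 fragments:
  2256 − 0 = 2256 bp
  6397 − 2256 = 4141 bp
  7739 − 6397 = 1342 bp
  8280 − 7739 = 541 bp
Sorted largest to smallest: 4141, 2256, 1342, 541 bp.

4141, 2256, 1342, 541 bp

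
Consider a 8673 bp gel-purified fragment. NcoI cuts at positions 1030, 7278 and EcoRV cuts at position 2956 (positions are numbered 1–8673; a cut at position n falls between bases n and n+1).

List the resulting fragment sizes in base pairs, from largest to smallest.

4322, 1926, 1395, 1030 bp

Combined cut positions (sorted): 1030, 2956, 7278.
Linear molecule, 3 cuts → 4 fragments:
  1030 − 0 = 1030 bp
  2956 − 1030 = 1926 bp
  7278 − 2956 = 4322 bp
  8673 − 7278 = 1395 bp
Sorted largest to smallest: 4322, 1926, 1395, 1030 bp.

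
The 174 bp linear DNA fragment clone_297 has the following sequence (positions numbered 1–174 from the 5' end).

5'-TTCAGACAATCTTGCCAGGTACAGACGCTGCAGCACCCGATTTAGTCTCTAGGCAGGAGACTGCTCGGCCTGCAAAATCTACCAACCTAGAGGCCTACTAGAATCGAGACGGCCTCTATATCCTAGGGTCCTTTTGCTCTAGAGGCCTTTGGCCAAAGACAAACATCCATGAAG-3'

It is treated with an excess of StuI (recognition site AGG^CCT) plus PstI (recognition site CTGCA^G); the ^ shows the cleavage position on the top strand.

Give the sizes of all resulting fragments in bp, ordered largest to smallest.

61, 52, 32, 29 bp

StuI sites (AGGCCT) start at positions 91, 143.
StuI cuts after base 3 of each site, so after positions 93, 145.
The PstI site (CTGCAG) starts at position 28.
PstI cuts after base 5 of each site (before the last base), so after position 32.
Combined cut positions: 32, 93, 145.
Linear molecule, 3 cuts → 4 fragments:
  1–32 → 32 bp
  33–93 → 61 bp
  94–145 → 52 bp
  146–174 → 29 bp
Sorted largest to smallest: 61, 52, 32, 29 bp.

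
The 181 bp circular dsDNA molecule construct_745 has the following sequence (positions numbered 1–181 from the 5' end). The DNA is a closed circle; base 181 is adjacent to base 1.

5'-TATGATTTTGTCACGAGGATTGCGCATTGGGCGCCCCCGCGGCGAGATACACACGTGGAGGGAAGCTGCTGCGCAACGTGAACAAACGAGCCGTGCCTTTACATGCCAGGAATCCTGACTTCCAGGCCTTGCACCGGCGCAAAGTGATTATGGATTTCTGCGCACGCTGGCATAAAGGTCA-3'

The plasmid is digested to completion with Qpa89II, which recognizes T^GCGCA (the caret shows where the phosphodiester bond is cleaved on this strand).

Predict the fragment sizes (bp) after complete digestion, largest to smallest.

Qpa89II sites (TGCGCA) start at positions 21, 70, 159.
Qpa89II cuts after the first base of each site, so after positions 21, 70, 159.
Circular molecule, 3 cuts → 3 fragments:
  22–70 → 49 bp
  71–159 → 89 bp
  160–181 then 1–21 → 22 + 21 = 43 bp
Sorted largest to smallest: 89, 49, 43 bp.

89, 49, 43 bp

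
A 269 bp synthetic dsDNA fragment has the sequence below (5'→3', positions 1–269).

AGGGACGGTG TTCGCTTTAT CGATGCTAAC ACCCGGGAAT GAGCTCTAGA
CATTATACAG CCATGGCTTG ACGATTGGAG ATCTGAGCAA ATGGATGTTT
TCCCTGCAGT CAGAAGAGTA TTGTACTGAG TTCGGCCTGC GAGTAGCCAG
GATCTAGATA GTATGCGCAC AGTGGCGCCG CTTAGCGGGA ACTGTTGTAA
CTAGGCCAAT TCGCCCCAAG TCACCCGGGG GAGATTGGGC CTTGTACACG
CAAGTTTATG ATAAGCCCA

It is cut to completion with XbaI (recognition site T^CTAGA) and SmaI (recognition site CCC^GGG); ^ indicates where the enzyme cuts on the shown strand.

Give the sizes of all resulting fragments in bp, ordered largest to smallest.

108, 73, 43, 34, 11 bp

XbaI sites (TCTAGA) start at positions 45, 153.
XbaI cuts after the first base of each site, so after positions 45, 153.
SmaI sites (CCCGGG) start at positions 32, 224.
SmaI cuts after base 3 of each site, so after positions 34, 226.
Combined cut positions: 34, 45, 153, 226.
Linear molecule, 4 cuts → 5 fragments:
  1–34 → 34 bp
  35–45 → 11 bp
  46–153 → 108 bp
  154–226 → 73 bp
  227–269 → 43 bp
Sorted largest to smallest: 108, 73, 43, 34, 11 bp.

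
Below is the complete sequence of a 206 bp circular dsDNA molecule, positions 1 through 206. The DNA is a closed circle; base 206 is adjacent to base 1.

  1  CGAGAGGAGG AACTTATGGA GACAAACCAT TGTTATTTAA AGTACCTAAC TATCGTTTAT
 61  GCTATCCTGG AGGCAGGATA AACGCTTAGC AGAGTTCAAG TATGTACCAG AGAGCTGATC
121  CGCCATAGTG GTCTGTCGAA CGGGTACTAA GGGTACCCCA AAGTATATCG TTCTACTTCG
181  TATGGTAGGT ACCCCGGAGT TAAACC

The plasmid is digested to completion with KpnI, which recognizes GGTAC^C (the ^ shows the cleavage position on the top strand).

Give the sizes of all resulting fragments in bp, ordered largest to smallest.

170, 36 bp

KpnI sites (GGTACC) start at positions 152, 188.
KpnI cuts after base 5 of each site (before the last base), so after positions 156, 192.
Circular molecule, 2 cuts → 2 fragments:
  157–192 → 36 bp
  193–206 then 1–156 → 14 + 156 = 170 bp
Sorted largest to smallest: 170, 36 bp.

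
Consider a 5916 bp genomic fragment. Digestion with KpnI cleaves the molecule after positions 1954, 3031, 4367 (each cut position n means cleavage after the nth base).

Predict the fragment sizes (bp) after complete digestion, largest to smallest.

1954, 1549, 1336, 1077 bp

Linear molecule, 3 cuts → 4 fragments:
  1954 − 0 = 1954 bp
  3031 − 1954 = 1077 bp
  4367 − 3031 = 1336 bp
  5916 − 4367 = 1549 bp
Sorted largest to smallest: 1954, 1549, 1336, 1077 bp.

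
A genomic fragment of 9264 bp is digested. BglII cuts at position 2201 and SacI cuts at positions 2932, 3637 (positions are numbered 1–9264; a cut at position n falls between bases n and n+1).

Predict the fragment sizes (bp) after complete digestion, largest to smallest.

Combined cut positions (sorted): 2201, 2932, 3637.
Linear molecule, 3 cuts → 4 fragments:
  2201 − 0 = 2201 bp
  2932 − 2201 = 731 bp
  3637 − 2932 = 705 bp
  9264 − 3637 = 5627 bp
Sorted largest to smallest: 5627, 2201, 731, 705 bp.

5627, 2201, 731, 705 bp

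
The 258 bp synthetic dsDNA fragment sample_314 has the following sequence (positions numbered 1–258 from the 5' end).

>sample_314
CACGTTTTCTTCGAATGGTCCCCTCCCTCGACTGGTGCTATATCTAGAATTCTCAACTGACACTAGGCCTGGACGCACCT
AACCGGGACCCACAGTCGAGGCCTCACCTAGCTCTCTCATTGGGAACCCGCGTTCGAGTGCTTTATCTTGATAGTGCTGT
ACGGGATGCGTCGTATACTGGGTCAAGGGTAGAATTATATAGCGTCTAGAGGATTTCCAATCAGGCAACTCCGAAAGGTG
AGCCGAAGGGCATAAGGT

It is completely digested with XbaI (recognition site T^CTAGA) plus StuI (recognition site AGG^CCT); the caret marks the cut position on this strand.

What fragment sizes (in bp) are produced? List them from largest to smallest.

XbaI sites (TCTAGA) start at positions 43, 205.
XbaI cuts after the first base of each site, so after positions 43, 205.
StuI sites (AGGCCT) start at positions 65, 99.
StuI cuts after base 3 of each site, so after positions 67, 101.
Combined cut positions: 43, 67, 101, 205.
Linear molecule, 4 cuts → 5 fragments:
  1–43 → 43 bp
  44–67 → 24 bp
  68–101 → 34 bp
  102–205 → 104 bp
  206–258 → 53 bp
Sorted largest to smallest: 104, 53, 43, 34, 24 bp.

104, 53, 43, 34, 24 bp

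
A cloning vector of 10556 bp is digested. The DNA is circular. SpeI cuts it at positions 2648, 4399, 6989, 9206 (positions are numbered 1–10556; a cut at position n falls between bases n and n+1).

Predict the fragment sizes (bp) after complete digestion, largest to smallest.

3998, 2590, 2217, 1751 bp

Circular molecule, 4 cuts → 4 fragments:
  4399 − 2648 = 1751 bp
  6989 − 4399 = 2590 bp
  9206 − 6989 = 2217 bp
  wrap: 10556 − 9206 + 2648 = 3998 bp
Sorted largest to smallest: 3998, 2590, 2217, 1751 bp.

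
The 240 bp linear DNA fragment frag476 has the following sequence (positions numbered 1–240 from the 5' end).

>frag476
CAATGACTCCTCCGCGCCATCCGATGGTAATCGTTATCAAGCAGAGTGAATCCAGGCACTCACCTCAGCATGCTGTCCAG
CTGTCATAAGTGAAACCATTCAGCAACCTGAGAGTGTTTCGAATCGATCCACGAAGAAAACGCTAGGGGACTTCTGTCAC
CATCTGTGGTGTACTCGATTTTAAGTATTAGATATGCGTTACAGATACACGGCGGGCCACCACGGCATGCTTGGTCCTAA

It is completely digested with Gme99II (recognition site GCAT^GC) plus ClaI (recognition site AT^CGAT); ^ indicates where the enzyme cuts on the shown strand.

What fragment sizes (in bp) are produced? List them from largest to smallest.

Gme99II sites (GCATGC) start at positions 68, 225.
Gme99II cuts after base 4 of each site, so after positions 71, 228.
The ClaI site (ATCGAT) starts at position 123.
ClaI cuts after base 2 of each site, so after position 124.
Combined cut positions: 71, 124, 228.
Linear molecule, 3 cuts → 4 fragments:
  1–71 → 71 bp
  72–124 → 53 bp
  125–228 → 104 bp
  229–240 → 12 bp
Sorted largest to smallest: 104, 71, 53, 12 bp.

104, 71, 53, 12 bp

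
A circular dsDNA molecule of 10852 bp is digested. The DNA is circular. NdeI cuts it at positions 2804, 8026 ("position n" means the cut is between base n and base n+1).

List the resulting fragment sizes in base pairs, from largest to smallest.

5630, 5222 bp

Circular molecule, 2 cuts → 2 fragments:
  8026 − 2804 = 5222 bp
  wrap: 10852 − 8026 + 2804 = 5630 bp
Sorted largest to smallest: 5630, 5222 bp.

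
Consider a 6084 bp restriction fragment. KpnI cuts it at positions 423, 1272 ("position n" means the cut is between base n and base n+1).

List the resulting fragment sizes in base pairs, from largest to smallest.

4812, 849, 423 bp

Linear molecule, 2 cuts → 3 fragments:
  423 − 0 = 423 bp
  1272 − 423 = 849 bp
  6084 − 1272 = 4812 bp
Sorted largest to smallest: 4812, 849, 423 bp.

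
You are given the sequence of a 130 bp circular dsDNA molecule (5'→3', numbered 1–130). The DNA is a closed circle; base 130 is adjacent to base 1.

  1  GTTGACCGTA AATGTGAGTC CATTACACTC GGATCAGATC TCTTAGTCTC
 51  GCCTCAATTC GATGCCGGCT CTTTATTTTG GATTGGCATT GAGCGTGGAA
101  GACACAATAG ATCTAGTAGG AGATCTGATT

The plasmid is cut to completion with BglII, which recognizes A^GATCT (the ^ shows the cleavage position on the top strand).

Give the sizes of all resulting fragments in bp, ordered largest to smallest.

BglII sites (AGATCT) start at positions 36, 109, 121.
BglII cuts after the first base of each site, so after positions 36, 109, 121.
Circular molecule, 3 cuts → 3 fragments:
  37–109 → 73 bp
  110–121 → 12 bp
  122–130 then 1–36 → 9 + 36 = 45 bp
Sorted largest to smallest: 73, 45, 12 bp.

73, 45, 12 bp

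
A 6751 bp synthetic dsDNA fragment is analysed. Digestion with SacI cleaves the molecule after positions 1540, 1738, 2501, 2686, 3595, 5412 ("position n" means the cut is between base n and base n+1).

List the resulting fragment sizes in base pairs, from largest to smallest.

Linear molecule, 6 cuts → 7 fragments:
  1540 − 0 = 1540 bp
  1738 − 1540 = 198 bp
  2501 − 1738 = 763 bp
  2686 − 2501 = 185 bp
  3595 − 2686 = 909 bp
  5412 − 3595 = 1817 bp
  6751 − 5412 = 1339 bp
Sorted largest to smallest: 1817, 1540, 1339, 909, 763, 198, 185 bp.

1817, 1540, 1339, 909, 763, 198, 185 bp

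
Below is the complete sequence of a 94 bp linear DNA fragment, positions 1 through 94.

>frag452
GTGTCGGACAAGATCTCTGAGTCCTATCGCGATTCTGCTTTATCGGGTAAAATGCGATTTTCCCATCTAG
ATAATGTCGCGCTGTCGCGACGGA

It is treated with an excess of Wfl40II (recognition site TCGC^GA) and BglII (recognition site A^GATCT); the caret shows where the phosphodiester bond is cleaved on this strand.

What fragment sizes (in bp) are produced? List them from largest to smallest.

Wfl40II sites (TCGCGA) start at positions 27, 85.
Wfl40II cuts after base 4 of each site, so after positions 30, 88.
The BglII site (AGATCT) starts at position 11.
BglII cuts after the first base of each site, so after position 11.
Combined cut positions: 11, 30, 88.
Linear molecule, 3 cuts → 4 fragments:
  1–11 → 11 bp
  12–30 → 19 bp
  31–88 → 58 bp
  89–94 → 6 bp
Sorted largest to smallest: 58, 19, 11, 6 bp.

58, 19, 11, 6 bp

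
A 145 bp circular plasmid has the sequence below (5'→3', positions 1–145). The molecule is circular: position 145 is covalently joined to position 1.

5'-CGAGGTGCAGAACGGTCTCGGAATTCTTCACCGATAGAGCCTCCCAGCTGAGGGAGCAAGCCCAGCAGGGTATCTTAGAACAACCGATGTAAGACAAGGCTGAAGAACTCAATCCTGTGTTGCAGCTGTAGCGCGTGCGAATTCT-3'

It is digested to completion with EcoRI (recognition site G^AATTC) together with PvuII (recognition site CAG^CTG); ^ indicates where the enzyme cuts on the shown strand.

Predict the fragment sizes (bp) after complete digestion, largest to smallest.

EcoRI sites (GAATTC) start at positions 21, 139.
EcoRI cuts after the first base of each site, so after positions 21, 139.
PvuII sites (CAGCTG) start at positions 45, 123.
PvuII cuts after base 3 of each site, so after positions 47, 125.
Combined cut positions: 21, 47, 125, 139.
Circular molecule, 4 cuts → 4 fragments:
  22–47 → 26 bp
  48–125 → 78 bp
  126–139 → 14 bp
  140–145 then 1–21 → 6 + 21 = 27 bp
Sorted largest to smallest: 78, 27, 26, 14 bp.

78, 27, 26, 14 bp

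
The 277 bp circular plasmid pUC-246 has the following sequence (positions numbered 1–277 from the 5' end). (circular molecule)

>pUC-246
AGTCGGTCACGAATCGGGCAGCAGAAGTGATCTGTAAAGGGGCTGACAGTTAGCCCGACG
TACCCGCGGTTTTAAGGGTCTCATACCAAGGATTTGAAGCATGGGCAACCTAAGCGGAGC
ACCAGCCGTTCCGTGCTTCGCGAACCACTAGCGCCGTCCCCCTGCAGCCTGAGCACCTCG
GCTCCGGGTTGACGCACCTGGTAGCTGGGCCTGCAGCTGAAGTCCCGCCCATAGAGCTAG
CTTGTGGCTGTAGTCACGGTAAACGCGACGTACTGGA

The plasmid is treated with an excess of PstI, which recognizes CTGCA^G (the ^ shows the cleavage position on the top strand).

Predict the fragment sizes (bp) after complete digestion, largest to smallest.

228, 49 bp

PstI sites (CTGCAG) start at positions 162, 211.
PstI cuts after base 5 of each site (before the last base), so after positions 166, 215.
Circular molecule, 2 cuts → 2 fragments:
  167–215 → 49 bp
  216–277 then 1–166 → 62 + 166 = 228 bp
Sorted largest to smallest: 228, 49 bp.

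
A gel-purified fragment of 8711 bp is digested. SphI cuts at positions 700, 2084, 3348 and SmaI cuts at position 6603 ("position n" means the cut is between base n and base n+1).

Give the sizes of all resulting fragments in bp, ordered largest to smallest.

Combined cut positions (sorted): 700, 2084, 3348, 6603.
Linear molecule, 4 cuts → 5 fragments:
  700 − 0 = 700 bp
  2084 − 700 = 1384 bp
  3348 − 2084 = 1264 bp
  6603 − 3348 = 3255 bp
  8711 − 6603 = 2108 bp
Sorted largest to smallest: 3255, 2108, 1384, 1264, 700 bp.

3255, 2108, 1384, 1264, 700 bp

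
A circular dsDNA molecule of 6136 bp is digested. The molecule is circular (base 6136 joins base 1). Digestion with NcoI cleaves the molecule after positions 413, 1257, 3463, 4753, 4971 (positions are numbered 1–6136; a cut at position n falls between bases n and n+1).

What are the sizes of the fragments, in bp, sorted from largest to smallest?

2206, 1578, 1290, 844, 218 bp

Circular molecule, 5 cuts → 5 fragments:
  1257 − 413 = 844 bp
  3463 − 1257 = 2206 bp
  4753 − 3463 = 1290 bp
  4971 − 4753 = 218 bp
  wrap: 6136 − 4971 + 413 = 1578 bp
Sorted largest to smallest: 2206, 1578, 1290, 844, 218 bp.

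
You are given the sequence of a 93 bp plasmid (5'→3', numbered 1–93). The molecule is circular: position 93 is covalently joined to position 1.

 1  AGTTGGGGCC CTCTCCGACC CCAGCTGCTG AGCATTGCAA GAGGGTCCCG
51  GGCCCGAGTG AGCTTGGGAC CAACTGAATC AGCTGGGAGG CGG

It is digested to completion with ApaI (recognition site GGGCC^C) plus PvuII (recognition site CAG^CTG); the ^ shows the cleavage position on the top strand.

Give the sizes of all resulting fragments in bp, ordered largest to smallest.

ApaI sites (GGGCCC) start at positions 6, 50.
ApaI cuts after base 5 of each site (before the last base), so after positions 10, 54.
PvuII sites (CAGCTG) start at positions 22, 80.
PvuII cuts after base 3 of each site, so after positions 24, 82.
Combined cut positions: 10, 24, 54, 82.
Circular molecule, 4 cuts → 4 fragments:
  11–24 → 14 bp
  25–54 → 30 bp
  55–82 → 28 bp
  83–93 then 1–10 → 11 + 10 = 21 bp
Sorted largest to smallest: 30, 28, 21, 14 bp.

30, 28, 21, 14 bp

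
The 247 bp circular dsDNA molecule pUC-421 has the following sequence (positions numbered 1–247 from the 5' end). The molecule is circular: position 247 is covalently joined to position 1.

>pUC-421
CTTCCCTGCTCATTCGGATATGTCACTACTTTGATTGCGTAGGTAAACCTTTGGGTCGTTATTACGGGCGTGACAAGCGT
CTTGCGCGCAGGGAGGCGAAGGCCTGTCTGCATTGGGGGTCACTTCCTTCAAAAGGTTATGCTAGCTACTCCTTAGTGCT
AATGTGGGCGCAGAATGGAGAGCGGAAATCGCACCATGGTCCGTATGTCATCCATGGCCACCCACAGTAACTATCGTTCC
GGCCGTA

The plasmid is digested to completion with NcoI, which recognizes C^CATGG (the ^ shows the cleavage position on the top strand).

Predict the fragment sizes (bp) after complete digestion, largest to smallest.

229, 18 bp

NcoI sites (CCATGG) start at positions 194, 212.
NcoI cuts after the first base of each site, so after positions 194, 212.
Circular molecule, 2 cuts → 2 fragments:
  195–212 → 18 bp
  213–247 then 1–194 → 35 + 194 = 229 bp
Sorted largest to smallest: 229, 18 bp.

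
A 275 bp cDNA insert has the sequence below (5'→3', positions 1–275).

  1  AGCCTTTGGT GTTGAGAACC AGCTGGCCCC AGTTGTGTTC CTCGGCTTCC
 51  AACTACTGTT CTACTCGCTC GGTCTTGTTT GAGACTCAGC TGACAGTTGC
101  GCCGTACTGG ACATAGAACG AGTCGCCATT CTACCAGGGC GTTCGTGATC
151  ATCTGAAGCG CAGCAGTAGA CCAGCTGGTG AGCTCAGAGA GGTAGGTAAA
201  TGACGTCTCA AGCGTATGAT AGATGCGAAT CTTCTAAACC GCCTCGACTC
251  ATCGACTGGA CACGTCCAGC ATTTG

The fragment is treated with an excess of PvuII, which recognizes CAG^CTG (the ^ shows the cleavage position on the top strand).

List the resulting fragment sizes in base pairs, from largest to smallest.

101, 85, 67, 22 bp

PvuII sites (CAGCTG) start at positions 20, 87, 172.
PvuII cuts after base 3 of each site, so after positions 22, 89, 174.
Linear molecule, 3 cuts → 4 fragments:
  1–22 → 22 bp
  23–89 → 67 bp
  90–174 → 85 bp
  175–275 → 101 bp
Sorted largest to smallest: 101, 85, 67, 22 bp.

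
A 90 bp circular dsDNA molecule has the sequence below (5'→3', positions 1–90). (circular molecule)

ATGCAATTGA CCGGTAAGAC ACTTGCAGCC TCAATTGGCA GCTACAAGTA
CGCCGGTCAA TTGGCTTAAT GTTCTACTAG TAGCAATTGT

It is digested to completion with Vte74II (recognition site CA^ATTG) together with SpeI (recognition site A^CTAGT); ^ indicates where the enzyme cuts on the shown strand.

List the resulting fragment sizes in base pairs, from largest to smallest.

Vte74II sites (CAATTG) start at positions 4, 32, 58, 84.
Vte74II cuts after base 2 of each site, so after positions 5, 33, 59, 85.
The SpeI site (ACTAGT) starts at position 76.
SpeI cuts after the first base of each site, so after position 76.
Combined cut positions: 5, 33, 59, 76, 85.
Circular molecule, 5 cuts → 5 fragments:
  6–33 → 28 bp
  34–59 → 26 bp
  60–76 → 17 bp
  77–85 → 9 bp
  86–90 then 1–5 → 5 + 5 = 10 bp
Sorted largest to smallest: 28, 26, 17, 10, 9 bp.

28, 26, 17, 10, 9 bp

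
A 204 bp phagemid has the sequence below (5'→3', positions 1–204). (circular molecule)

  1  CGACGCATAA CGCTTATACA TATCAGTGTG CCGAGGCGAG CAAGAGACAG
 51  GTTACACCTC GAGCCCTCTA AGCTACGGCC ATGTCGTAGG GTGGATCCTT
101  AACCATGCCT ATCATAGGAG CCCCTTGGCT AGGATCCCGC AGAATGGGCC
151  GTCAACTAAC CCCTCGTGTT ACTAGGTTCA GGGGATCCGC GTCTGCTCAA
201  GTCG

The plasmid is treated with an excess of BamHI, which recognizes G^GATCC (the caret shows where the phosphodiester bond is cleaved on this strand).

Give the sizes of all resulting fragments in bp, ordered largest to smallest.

114, 51, 39 bp

BamHI sites (GGATCC) start at positions 93, 132, 183.
BamHI cuts after the first base of each site, so after positions 93, 132, 183.
Circular molecule, 3 cuts → 3 fragments:
  94–132 → 39 bp
  133–183 → 51 bp
  184–204 then 1–93 → 21 + 93 = 114 bp
Sorted largest to smallest: 114, 51, 39 bp.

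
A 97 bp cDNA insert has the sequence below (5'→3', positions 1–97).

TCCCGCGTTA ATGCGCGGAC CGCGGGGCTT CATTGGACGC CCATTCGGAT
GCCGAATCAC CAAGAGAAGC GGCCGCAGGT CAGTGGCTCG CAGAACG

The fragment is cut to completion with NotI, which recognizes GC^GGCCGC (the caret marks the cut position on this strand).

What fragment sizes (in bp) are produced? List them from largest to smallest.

70, 27 bp

The NotI site (GCGGCCGC) starts at position 69.
NotI cuts after base 2 of each site, so after position 70.
Linear molecule, 1 cut → 2 fragments:
  1–70 → 70 bp
  71–97 → 27 bp
Sorted largest to smallest: 70, 27 bp.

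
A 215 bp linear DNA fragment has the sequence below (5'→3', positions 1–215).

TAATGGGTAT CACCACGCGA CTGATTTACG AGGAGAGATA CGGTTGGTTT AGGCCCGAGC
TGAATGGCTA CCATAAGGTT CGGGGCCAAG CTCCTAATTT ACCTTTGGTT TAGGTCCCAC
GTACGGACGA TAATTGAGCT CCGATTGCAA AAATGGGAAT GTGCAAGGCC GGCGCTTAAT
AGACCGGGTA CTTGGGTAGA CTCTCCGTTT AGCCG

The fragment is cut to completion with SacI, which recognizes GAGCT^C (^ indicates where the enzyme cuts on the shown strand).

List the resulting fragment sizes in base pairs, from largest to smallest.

140, 75 bp

The SacI site (GAGCTC) starts at position 136.
SacI cuts after base 5 of each site (before the last base), so after position 140.
Linear molecule, 1 cut → 2 fragments:
  1–140 → 140 bp
  141–215 → 75 bp
Sorted largest to smallest: 140, 75 bp.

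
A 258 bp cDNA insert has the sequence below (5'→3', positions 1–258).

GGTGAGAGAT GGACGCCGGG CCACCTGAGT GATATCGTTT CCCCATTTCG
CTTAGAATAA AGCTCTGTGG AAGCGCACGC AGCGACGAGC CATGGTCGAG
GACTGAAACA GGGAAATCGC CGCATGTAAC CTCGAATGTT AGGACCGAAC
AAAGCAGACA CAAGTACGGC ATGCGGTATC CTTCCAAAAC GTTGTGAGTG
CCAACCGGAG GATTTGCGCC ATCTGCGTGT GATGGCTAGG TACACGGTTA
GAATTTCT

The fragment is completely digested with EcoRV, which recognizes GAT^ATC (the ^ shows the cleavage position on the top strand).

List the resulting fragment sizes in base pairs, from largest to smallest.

The EcoRV site (GATATC) starts at position 31.
EcoRV cuts after base 3 of each site, so after position 33.
Linear molecule, 1 cut → 2 fragments:
  1–33 → 33 bp
  34–258 → 225 bp
Sorted largest to smallest: 225, 33 bp.

225, 33 bp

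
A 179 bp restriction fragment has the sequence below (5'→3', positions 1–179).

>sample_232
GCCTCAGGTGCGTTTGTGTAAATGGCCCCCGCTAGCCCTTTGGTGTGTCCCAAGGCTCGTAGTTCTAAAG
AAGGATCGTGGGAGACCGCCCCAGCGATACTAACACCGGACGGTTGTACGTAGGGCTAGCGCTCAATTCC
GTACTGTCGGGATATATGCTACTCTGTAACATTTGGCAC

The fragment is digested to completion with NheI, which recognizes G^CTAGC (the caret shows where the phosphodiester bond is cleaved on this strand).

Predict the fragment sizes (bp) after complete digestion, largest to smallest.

94, 54, 31 bp

NheI sites (GCTAGC) start at positions 31, 125.
NheI cuts after the first base of each site, so after positions 31, 125.
Linear molecule, 2 cuts → 3 fragments:
  1–31 → 31 bp
  32–125 → 94 bp
  126–179 → 54 bp
Sorted largest to smallest: 94, 54, 31 bp.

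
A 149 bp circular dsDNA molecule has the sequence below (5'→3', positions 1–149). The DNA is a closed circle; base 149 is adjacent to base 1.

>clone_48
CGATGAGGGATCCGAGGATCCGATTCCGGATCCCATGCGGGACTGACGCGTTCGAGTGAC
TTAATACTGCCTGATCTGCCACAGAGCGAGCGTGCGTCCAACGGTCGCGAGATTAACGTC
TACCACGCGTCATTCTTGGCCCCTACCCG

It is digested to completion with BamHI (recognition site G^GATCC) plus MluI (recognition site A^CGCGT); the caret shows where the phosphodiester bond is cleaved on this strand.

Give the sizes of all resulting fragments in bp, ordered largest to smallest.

79, 32, 18, 12, 8 bp

BamHI sites (GGATCC) start at positions 8, 16, 28.
BamHI cuts after the first base of each site, so after positions 8, 16, 28.
MluI sites (ACGCGT) start at positions 46, 125.
MluI cuts after the first base of each site, so after positions 46, 125.
Combined cut positions: 8, 16, 28, 46, 125.
Circular molecule, 5 cuts → 5 fragments:
  9–16 → 8 bp
  17–28 → 12 bp
  29–46 → 18 bp
  47–125 → 79 bp
  126–149 then 1–8 → 24 + 8 = 32 bp
Sorted largest to smallest: 79, 32, 18, 12, 8 bp.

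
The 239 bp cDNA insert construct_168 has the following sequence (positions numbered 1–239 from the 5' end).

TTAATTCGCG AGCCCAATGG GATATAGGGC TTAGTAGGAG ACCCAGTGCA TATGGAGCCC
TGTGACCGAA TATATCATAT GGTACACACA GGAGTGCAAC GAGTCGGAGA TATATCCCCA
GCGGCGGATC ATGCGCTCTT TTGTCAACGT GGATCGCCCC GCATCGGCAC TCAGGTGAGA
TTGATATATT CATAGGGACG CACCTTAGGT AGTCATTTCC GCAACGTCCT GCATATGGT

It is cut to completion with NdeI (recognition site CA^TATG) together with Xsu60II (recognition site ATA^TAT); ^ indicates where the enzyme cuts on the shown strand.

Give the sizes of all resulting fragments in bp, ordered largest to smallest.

74, 50, 47, 35, 22, 6, 5 bp

NdeI sites (CATATG) start at positions 49, 76, 232.
NdeI cuts after base 2 of each site, so after positions 50, 77, 233.
Xsu60II sites (ATATAT) start at positions 70, 110, 184.
Xsu60II cuts after base 3 of each site, so after positions 72, 112, 186.
Combined cut positions: 50, 72, 77, 112, 186, 233.
Linear molecule, 6 cuts → 7 fragments:
  1–50 → 50 bp
  51–72 → 22 bp
  73–77 → 5 bp
  78–112 → 35 bp
  113–186 → 74 bp
  187–233 → 47 bp
  234–239 → 6 bp
Sorted largest to smallest: 74, 50, 47, 35, 22, 6, 5 bp.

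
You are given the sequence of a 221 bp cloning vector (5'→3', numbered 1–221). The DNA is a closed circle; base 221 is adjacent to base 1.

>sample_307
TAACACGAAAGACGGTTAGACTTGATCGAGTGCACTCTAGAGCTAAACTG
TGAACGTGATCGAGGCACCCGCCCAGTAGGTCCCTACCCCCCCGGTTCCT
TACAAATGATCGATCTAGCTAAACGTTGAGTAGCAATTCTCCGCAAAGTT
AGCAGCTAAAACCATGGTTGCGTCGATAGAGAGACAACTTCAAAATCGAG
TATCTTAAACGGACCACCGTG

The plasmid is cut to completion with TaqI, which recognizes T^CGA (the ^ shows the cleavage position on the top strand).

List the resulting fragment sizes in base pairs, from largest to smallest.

TaqI sites (TCGA) start at positions 26, 60, 110, 173, 196.
TaqI cuts after the first base of each site, so after positions 26, 60, 110, 173, 196.
Circular molecule, 5 cuts → 5 fragments:
  27–60 → 34 bp
  61–110 → 50 bp
  111–173 → 63 bp
  174–196 → 23 bp
  197–221 then 1–26 → 25 + 26 = 51 bp
Sorted largest to smallest: 63, 51, 50, 34, 23 bp.

63, 51, 50, 34, 23 bp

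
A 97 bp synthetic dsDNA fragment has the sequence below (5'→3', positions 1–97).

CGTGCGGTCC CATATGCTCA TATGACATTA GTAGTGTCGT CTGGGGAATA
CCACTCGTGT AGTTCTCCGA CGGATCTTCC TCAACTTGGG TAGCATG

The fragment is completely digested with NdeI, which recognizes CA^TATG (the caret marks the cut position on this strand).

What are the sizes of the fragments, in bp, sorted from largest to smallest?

77, 12, 8 bp

NdeI sites (CATATG) start at positions 11, 19.
NdeI cuts after base 2 of each site, so after positions 12, 20.
Linear molecule, 2 cuts → 3 fragments:
  1–12 → 12 bp
  13–20 → 8 bp
  21–97 → 77 bp
Sorted largest to smallest: 77, 12, 8 bp.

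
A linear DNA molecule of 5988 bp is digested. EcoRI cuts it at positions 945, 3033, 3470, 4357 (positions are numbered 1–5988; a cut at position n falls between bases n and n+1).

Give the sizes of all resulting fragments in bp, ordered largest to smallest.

2088, 1631, 945, 887, 437 bp

Linear molecule, 4 cuts → 5 fragments:
  945 − 0 = 945 bp
  3033 − 945 = 2088 bp
  3470 − 3033 = 437 bp
  4357 − 3470 = 887 bp
  5988 − 4357 = 1631 bp
Sorted largest to smallest: 2088, 1631, 945, 887, 437 bp.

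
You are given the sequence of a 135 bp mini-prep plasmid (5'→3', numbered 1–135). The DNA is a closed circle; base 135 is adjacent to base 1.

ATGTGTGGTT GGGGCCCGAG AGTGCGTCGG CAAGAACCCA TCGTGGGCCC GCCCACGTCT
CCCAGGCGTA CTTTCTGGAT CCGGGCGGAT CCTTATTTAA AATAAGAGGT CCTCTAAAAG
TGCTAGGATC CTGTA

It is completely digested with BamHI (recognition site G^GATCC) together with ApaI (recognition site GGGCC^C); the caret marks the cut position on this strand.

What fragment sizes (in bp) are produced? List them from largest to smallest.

BamHI sites (GGATCC) start at positions 77, 87, 126.
BamHI cuts after the first base of each site, so after positions 77, 87, 126.
ApaI sites (GGGCCC) start at positions 12, 45.
ApaI cuts after base 5 of each site (before the last base), so after positions 16, 49.
Combined cut positions: 16, 49, 77, 87, 126.
Circular molecule, 5 cuts → 5 fragments:
  17–49 → 33 bp
  50–77 → 28 bp
  78–87 → 10 bp
  88–126 → 39 bp
  127–135 then 1–16 → 9 + 16 = 25 bp
Sorted largest to smallest: 39, 33, 28, 25, 10 bp.

39, 33, 28, 25, 10 bp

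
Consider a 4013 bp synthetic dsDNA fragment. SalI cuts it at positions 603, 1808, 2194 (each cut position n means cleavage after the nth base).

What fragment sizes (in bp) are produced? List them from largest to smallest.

1819, 1205, 603, 386 bp

Linear molecule, 3 cuts → 4 fragments:
  603 − 0 = 603 bp
  1808 − 603 = 1205 bp
  2194 − 1808 = 386 bp
  4013 − 2194 = 1819 bp
Sorted largest to smallest: 1819, 1205, 603, 386 bp.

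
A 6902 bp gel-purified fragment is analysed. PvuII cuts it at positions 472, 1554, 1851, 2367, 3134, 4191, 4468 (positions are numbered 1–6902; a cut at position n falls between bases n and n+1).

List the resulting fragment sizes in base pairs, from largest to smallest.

2434, 1082, 1057, 767, 516, 472, 297, 277 bp

Linear molecule, 7 cuts → 8 fragments:
  472 − 0 = 472 bp
  1554 − 472 = 1082 bp
  1851 − 1554 = 297 bp
  2367 − 1851 = 516 bp
  3134 − 2367 = 767 bp
  4191 − 3134 = 1057 bp
  4468 − 4191 = 277 bp
  6902 − 4468 = 2434 bp
Sorted largest to smallest: 2434, 1082, 1057, 767, 516, 472, 297, 277 bp.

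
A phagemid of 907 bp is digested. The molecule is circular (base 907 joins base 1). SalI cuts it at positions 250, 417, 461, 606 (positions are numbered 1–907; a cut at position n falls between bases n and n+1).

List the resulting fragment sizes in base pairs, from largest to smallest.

551, 167, 145, 44 bp

Circular molecule, 4 cuts → 4 fragments:
  417 − 250 = 167 bp
  461 − 417 = 44 bp
  606 − 461 = 145 bp
  wrap: 907 − 606 + 250 = 551 bp
Sorted largest to smallest: 551, 167, 145, 44 bp.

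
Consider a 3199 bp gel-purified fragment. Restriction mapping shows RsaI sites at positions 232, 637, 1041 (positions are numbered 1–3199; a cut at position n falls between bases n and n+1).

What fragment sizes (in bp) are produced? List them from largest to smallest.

Linear molecule, 3 cuts → 4 fragments:
  232 − 0 = 232 bp
  637 − 232 = 405 bp
  1041 − 637 = 404 bp
  3199 − 1041 = 2158 bp
Sorted largest to smallest: 2158, 405, 404, 232 bp.

2158, 405, 404, 232 bp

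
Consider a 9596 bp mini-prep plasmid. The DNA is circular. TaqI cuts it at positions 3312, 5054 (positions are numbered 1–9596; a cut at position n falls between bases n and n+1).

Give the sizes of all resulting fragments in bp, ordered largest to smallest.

Circular molecule, 2 cuts → 2 fragments:
  5054 − 3312 = 1742 bp
  wrap: 9596 − 5054 + 3312 = 7854 bp
Sorted largest to smallest: 7854, 1742 bp.

7854, 1742 bp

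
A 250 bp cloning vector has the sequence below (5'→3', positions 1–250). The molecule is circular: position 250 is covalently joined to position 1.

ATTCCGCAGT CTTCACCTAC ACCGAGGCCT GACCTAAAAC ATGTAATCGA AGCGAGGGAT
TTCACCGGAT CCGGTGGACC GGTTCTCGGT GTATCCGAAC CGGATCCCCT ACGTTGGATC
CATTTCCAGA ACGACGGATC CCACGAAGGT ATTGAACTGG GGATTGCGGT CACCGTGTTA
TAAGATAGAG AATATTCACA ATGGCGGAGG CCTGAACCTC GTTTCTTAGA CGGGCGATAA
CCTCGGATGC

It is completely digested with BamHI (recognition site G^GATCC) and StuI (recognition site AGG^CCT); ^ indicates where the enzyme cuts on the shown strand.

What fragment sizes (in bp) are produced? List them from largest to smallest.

BamHI sites (GGATCC) start at positions 67, 102, 116, 136.
BamHI cuts after the first base of each site, so after positions 67, 102, 116, 136.
StuI sites (AGGCCT) start at positions 25, 208.
StuI cuts after base 3 of each site, so after positions 27, 210.
Combined cut positions: 27, 67, 102, 116, 136, 210.
Circular molecule, 6 cuts → 6 fragments:
  28–67 → 40 bp
  68–102 → 35 bp
  103–116 → 14 bp
  117–136 → 20 bp
  137–210 → 74 bp
  211–250 then 1–27 → 40 + 27 = 67 bp
Sorted largest to smallest: 74, 67, 40, 35, 20, 14 bp.

74, 67, 40, 35, 20, 14 bp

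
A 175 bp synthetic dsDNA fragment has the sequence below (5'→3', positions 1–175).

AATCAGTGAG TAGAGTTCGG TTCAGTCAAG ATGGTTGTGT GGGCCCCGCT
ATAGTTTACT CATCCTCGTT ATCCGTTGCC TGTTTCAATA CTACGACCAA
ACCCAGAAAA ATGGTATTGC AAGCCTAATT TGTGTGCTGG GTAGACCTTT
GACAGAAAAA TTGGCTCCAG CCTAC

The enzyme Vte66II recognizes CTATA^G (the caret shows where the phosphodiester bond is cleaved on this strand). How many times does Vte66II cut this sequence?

1

CTATAG occurs starting at position 49.
Vte66II cuts at 1 site.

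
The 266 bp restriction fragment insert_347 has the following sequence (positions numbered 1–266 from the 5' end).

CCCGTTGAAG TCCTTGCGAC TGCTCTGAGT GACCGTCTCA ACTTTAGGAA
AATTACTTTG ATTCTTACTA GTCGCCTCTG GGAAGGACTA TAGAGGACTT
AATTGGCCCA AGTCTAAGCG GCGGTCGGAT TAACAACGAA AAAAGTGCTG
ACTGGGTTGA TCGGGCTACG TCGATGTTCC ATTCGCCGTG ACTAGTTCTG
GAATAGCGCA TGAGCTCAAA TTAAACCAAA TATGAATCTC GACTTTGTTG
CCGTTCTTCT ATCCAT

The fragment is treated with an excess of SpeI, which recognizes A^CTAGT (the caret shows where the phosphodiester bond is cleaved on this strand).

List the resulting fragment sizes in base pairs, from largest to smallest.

124, 75, 67 bp

SpeI sites (ACTAGT) start at positions 67, 191.
SpeI cuts after the first base of each site, so after positions 67, 191.
Linear molecule, 2 cuts → 3 fragments:
  1–67 → 67 bp
  68–191 → 124 bp
  192–266 → 75 bp
Sorted largest to smallest: 124, 75, 67 bp.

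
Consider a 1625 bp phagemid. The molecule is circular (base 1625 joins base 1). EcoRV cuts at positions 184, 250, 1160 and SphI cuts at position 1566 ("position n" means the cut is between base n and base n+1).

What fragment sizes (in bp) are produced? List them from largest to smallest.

910, 406, 243, 66 bp

Combined cut positions (sorted): 184, 250, 1160, 1566.
Circular molecule, 4 cuts → 4 fragments:
  250 − 184 = 66 bp
  1160 − 250 = 910 bp
  1566 − 1160 = 406 bp
  wrap: 1625 − 1566 + 184 = 243 bp
Sorted largest to smallest: 910, 406, 243, 66 bp.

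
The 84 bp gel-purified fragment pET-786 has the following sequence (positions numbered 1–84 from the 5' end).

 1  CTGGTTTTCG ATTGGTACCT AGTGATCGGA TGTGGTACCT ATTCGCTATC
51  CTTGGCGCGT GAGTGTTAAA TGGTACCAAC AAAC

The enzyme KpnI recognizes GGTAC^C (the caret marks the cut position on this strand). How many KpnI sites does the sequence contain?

GGTACC occurs starting at positions 14, 34, 72.
KpnI cuts at 3 sites.

3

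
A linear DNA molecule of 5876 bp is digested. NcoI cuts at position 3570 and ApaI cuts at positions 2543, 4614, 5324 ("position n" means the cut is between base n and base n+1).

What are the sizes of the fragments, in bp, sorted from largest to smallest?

2543, 1044, 1027, 710, 552 bp

Combined cut positions (sorted): 2543, 3570, 4614, 5324.
Linear molecule, 4 cuts → 5 fragments:
  2543 − 0 = 2543 bp
  3570 − 2543 = 1027 bp
  4614 − 3570 = 1044 bp
  5324 − 4614 = 710 bp
  5876 − 5324 = 552 bp
Sorted largest to smallest: 2543, 1044, 1027, 710, 552 bp.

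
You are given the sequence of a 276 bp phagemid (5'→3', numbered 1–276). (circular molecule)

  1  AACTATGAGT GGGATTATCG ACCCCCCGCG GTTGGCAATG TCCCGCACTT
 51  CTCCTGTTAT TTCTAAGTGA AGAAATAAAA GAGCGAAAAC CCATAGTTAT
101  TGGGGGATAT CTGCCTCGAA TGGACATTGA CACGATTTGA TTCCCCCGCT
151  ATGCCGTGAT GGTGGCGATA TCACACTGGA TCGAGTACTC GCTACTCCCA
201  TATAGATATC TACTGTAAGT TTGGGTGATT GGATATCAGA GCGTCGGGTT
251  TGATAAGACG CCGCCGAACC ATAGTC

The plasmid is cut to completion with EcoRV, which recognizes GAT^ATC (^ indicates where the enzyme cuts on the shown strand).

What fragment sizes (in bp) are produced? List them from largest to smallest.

EcoRV sites (GATATC) start at positions 106, 167, 205, 232.
EcoRV cuts after base 3 of each site, so after positions 108, 169, 207, 234.
Circular molecule, 4 cuts → 4 fragments:
  109–169 → 61 bp
  170–207 → 38 bp
  208–234 → 27 bp
  235–276 then 1–108 → 42 + 108 = 150 bp
Sorted largest to smallest: 150, 61, 38, 27 bp.

150, 61, 38, 27 bp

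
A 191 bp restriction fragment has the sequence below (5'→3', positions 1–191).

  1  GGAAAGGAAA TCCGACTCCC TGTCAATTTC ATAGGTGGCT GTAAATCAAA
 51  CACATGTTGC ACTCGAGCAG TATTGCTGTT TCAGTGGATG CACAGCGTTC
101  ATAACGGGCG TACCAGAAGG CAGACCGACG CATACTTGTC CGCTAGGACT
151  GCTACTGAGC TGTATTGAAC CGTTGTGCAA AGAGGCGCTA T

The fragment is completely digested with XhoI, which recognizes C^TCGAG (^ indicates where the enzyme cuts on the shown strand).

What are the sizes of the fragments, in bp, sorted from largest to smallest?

The XhoI site (CTCGAG) starts at position 62.
XhoI cuts after the first base of each site, so after position 62.
Linear molecule, 1 cut → 2 fragments:
  1–62 → 62 bp
  63–191 → 129 bp
Sorted largest to smallest: 129, 62 bp.

129, 62 bp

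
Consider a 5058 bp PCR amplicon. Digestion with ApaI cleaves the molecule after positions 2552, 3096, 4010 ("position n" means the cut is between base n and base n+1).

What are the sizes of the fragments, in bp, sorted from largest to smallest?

Linear molecule, 3 cuts → 4 fragments:
  2552 − 0 = 2552 bp
  3096 − 2552 = 544 bp
  4010 − 3096 = 914 bp
  5058 − 4010 = 1048 bp
Sorted largest to smallest: 2552, 1048, 914, 544 bp.

2552, 1048, 914, 544 bp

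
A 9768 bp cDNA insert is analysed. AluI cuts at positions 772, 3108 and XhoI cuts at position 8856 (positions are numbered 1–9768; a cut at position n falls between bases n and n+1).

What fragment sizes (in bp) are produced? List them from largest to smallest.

5748, 2336, 912, 772 bp

Combined cut positions (sorted): 772, 3108, 8856.
Linear molecule, 3 cuts → 4 fragments:
  772 − 0 = 772 bp
  3108 − 772 = 2336 bp
  8856 − 3108 = 5748 bp
  9768 − 8856 = 912 bp
Sorted largest to smallest: 5748, 2336, 912, 772 bp.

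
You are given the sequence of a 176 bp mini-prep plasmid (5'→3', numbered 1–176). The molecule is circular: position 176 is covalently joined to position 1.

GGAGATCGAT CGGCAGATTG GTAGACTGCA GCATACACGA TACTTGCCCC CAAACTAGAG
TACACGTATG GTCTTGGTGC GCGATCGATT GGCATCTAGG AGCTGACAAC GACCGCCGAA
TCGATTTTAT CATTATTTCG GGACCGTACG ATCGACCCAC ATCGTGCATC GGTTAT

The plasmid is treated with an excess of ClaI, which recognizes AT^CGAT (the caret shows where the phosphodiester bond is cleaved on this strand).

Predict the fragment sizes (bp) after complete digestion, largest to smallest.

ClaI sites (ATCGAT) start at positions 5, 84, 120.
ClaI cuts after base 2 of each site, so after positions 6, 85, 121.
Circular molecule, 3 cuts → 3 fragments:
  7–85 → 79 bp
  86–121 → 36 bp
  122–176 then 1–6 → 55 + 6 = 61 bp
Sorted largest to smallest: 79, 61, 36 bp.

79, 61, 36 bp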